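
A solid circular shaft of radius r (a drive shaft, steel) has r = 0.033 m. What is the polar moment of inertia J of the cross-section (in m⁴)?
Model: a solid circular shaft of radius r, so J = (π·r^4) / 2.
Substitute:
  J = (π × 0.033^4) / 2
  J = 1.863 × 10⁻⁶ m⁴
Final answer: J = 1.863 × 10⁻⁶ m⁴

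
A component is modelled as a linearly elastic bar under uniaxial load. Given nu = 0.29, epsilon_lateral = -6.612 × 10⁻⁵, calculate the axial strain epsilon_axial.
Model: a linearly elastic bar under uniaxial load, so epsilon_lateral = -nu·epsilon_axial.
Solve for epsilon_axial: epsilon_axial = -epsilon_lateral / nu.
Substitute:
  epsilon_axial = -(-6.612 × 10⁻⁵) / 0.29
  epsilon_axial = 0.000228
Final answer: epsilon_axial = 0.000228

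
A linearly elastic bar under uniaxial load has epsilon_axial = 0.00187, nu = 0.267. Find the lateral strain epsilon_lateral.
Model: a linearly elastic bar under uniaxial load, so epsilon_lateral = -nu·epsilon_axial.
Substitute:
  epsilon_lateral = -(0.267 × 0.00187)
  epsilon_lateral = -0.0004993
Final answer: epsilon_lateral = -0.0004993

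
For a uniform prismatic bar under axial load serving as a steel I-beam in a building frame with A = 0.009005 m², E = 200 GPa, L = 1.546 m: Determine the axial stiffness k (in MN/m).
Model: a uniform prismatic bar under axial load, so k = (A·E) / L.
Convert to SI units:
  E = 200 GPa = 2 × 10¹¹ Pa
Substitute:
  k = (0.009005 × (2 × 10¹¹)) / 1.546
  k = 1.165 × 10⁹ N/m
Convert: k = 1.165 × 10⁹ N/m = 1165 MN/m
Final answer: k = 1165 MN/m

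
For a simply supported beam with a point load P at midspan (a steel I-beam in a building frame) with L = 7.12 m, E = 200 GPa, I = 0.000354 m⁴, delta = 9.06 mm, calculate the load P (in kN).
Model: a simply supported beam with a point load P at midspan, so delta = (P·L^3) / (48·E·I).
Solve for P: P = (48·delta·E·I) / L^3.
Convert to SI units:
  E = 200 GPa = 2 × 10¹¹ Pa
  delta = 9.06 mm = 0.00906 m
Substitute:
  P = (48 × 0.00906 × (2 × 10¹¹) × 0.000354) / 7.12^3
  P = 85300 N
Convert: P = 85300 N = 85.3 kN
Final answer: P = 85.3 kN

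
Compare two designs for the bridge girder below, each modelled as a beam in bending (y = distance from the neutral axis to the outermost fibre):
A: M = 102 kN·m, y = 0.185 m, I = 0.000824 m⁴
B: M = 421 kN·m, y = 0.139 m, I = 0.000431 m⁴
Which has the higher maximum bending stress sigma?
Model: a beam in bending (y = distance from the neutral axis to the outermost fibre), so sigma = (M·y) / I (SI units).
  A: sigma = (102000 × 0.185) / 0.000824 = 2.29 × 10⁷ Pa = 22.9 MPa
  B: sigma = (421000 × 0.139) / 0.000431 = 1.358 × 10⁸ Pa = 135.8 MPa
135.8 MPa > 22.9 MPa, so B is larger.
Final answer: B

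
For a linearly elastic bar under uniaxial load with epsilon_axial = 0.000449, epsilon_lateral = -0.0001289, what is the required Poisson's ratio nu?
Model: a linearly elastic bar under uniaxial load, so epsilon_lateral = -nu·epsilon_axial.
Solve for nu: nu = -epsilon_lateral / epsilon_axial.
Substitute:
  nu = -(-0.0001289) / 0.000449
  nu = 0.2871
Final answer: nu = 0.2871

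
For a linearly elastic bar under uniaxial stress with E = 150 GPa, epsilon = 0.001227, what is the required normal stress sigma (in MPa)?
Model: a linearly elastic bar under uniaxial stress, so epsilon = sigma / E.
Solve for sigma: sigma = epsilon·E.
Convert to SI units:
  E = 150 GPa = 1.5 × 10¹¹ Pa
Substitute:
  sigma = 0.001227 × (1.5 × 10¹¹)
  sigma = 1.84 × 10⁸ Pa
Convert: sigma = 1.84 × 10⁸ Pa = 184 MPa
Final answer: sigma = 184 MPa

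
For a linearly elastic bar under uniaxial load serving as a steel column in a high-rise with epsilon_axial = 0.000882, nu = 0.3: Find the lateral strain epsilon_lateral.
Model: a linearly elastic bar under uniaxial load, so epsilon_lateral = -nu·epsilon_axial.
Substitute:
  epsilon_lateral = -(0.3 × 0.000882)
  epsilon_lateral = -0.0002646
Final answer: epsilon_lateral = -0.0002646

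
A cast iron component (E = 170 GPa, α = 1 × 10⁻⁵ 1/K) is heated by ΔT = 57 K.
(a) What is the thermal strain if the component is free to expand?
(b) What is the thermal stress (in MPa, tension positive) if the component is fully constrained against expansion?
(a) Free thermal strain ε_th = α·ΔT = (1 × 10⁻⁵) × 57 = 0.00057
(b) Fully constrained, the expansion is suppressed, so σ = -E·α·ΔT. Convert E = 170 GPa = 1.7 × 10¹¹ Pa.
  σ = -(1.7 × 10¹¹) × (1 × 10⁻⁵) × 57 = -9.69 × 10⁷ Pa = -96.9 MPa (compressive)
Final answer: (a) ε_th = 0.00057, (b) σ = -96.9 MPa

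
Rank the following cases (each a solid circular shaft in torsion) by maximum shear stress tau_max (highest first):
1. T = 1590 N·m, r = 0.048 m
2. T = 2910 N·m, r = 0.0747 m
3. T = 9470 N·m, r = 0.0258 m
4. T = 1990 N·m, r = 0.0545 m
Model: a solid circular shaft in torsion, so tau_max = (2·T) / (π·r^3) (SI units).
  Case 1: tau_max = (2 × 1590) / (π × 0.048^3) = 9.153 × 10⁶ Pa = 9.153 MPa
  Case 2: tau_max = (2 × 2910) / (π × 0.0747^3) = 4.444 × 10⁶ Pa = 4.444 MPa
  Case 3: tau_max = (2 × 9470) / (π × 0.0258^3) = 3.511 × 10⁸ Pa = 351.1 MPa
  Case 4: tau_max = (2 × 1990) / (π × 0.0545^3) = 7.826 × 10⁶ Pa = 7.826 MPa
Ordering: 351.1 MPa (case 3) > 9.153 MPa (case 1) > 7.826 MPa (case 4) > 4.444 MPa (case 2)
Final answer: 3, 1, 4, 2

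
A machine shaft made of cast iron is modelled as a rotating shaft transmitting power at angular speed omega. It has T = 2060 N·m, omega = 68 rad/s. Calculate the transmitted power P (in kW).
Model: a rotating shaft transmitting power at angular speed omega, so P = T·omega.
Substitute:
  P = 2060 × 68
  P = 140100 W
Convert: P = 140100 W = 140.1 kW
Final answer: P = 140.1 kW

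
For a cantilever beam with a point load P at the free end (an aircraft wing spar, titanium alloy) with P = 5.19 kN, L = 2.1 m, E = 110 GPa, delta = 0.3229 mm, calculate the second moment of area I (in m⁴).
Model: a cantilever beam with a point load P at the free end, so delta = (P·L^3) / (3·E·I).
Solve for I: I = (P·L^3) / (3·delta·E).
Convert to SI units:
  P = 5.19 kN = 5190 N
  E = 110 GPa = 1.1 × 10¹¹ Pa
  delta = 0.3229 mm = 0.0003229 m
Substitute:
  I = (5190 × 2.1^3) / (3 × 0.0003229 × (1.1 × 10¹¹))
  I = 0.0004511 m⁴
Final answer: I = 0.0004511 m⁴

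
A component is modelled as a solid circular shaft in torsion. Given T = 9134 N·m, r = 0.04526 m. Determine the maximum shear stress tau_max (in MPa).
Model: a solid circular shaft in torsion, so tau_max = (2·T) / (π·r^3).
Substitute:
  tau_max = (2 × 9134) / (π × 0.04526^3)
  tau_max = 6.272 × 10⁷ Pa
Convert: tau_max = 6.272 × 10⁷ Pa = 62.72 MPa
Final answer: tau_max = 62.72 MPa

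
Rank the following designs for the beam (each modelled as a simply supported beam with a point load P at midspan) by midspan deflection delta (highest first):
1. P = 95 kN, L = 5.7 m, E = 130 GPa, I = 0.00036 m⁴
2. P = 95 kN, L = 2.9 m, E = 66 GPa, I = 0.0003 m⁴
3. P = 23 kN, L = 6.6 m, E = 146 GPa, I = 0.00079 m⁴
Model: a simply supported beam with a point load P at midspan, so delta = (P·L^3) / (48·E·I) (SI units).
  Case 1: delta = (95000 × 5.7^3) / (48 × (1.3 × 10¹¹) × 0.00036) = 0.007832 m = 7.832 mm
  Case 2: delta = (95000 × 2.9^3) / (48 × (6.6 × 10¹⁰) × 0.0003) = 0.002438 m = 2.438 mm
  Case 3: delta = (23000 × 6.6^3) / (48 × (1.46 × 10¹¹) × 0.00079) = 0.001194 m = 1.194 mm
Ordering: 7.832 mm (case 1) > 2.438 mm (case 2) > 1.194 mm (case 3)
Final answer: 1, 2, 3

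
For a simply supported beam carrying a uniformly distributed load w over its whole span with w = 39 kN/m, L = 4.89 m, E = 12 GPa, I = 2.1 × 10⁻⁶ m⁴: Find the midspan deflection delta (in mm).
Model: a simply supported beam carrying a uniformly distributed load w over its whole span, so delta = (5·w·L^4) / (384·E·I).
Convert to SI units:
  w = 39 kN/m = 39000 N/m
  E = 12 GPa = 1.2 × 10¹⁰ Pa
Substitute:
  delta = (5 × 39000 × 4.89^4) / (384 × (1.2 × 10¹⁰) × (2.1 × 10⁻⁶))
  delta = 11.52 m
Convert: delta = 11.52 m = 11520 mm
Final answer: delta = 11520 mm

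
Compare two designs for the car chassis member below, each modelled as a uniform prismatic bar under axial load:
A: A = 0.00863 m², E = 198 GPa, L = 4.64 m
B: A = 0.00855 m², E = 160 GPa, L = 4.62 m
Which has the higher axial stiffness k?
Model: a uniform prismatic bar under axial load, so k = (A·E) / L (SI units).
  A: k = (0.00863 × (1.98 × 10¹¹)) / 4.64 = 3.683 × 10⁸ N/m = 368.3 MN/m
  B: k = (0.00855 × (1.6 × 10¹¹)) / 4.62 = 2.961 × 10⁸ N/m = 296.1 MN/m
368.3 MN/m > 296.1 MN/m, so A is larger.
Final answer: A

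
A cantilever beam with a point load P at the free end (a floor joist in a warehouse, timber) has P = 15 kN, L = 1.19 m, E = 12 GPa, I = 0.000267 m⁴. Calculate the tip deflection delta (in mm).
Model: a cantilever beam with a point load P at the free end, so delta = (P·L^3) / (3·E·I).
Convert to SI units:
  P = 15 kN = 15000 N
  E = 12 GPa = 1.2 × 10¹⁰ Pa
Substitute:
  delta = (15000 × 1.19^3) / (3 × (1.2 × 10¹⁰) × 0.000267)
  delta = 0.00263 m
Convert: delta = 0.00263 m = 2.63 mm
Final answer: delta = 2.63 mm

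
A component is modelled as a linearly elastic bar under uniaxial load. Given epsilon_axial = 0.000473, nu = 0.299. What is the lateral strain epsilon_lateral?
Model: a linearly elastic bar under uniaxial load, so epsilon_lateral = -nu·epsilon_axial.
Substitute:
  epsilon_lateral = -(0.299 × 0.000473)
  epsilon_lateral = -0.0001414
Final answer: epsilon_lateral = -0.0001414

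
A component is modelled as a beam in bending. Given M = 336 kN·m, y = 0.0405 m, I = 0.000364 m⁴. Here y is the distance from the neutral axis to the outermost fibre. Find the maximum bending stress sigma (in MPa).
Model: a beam in bending, so sigma = (M·y) / I.
Convert to SI units:
  M = 336 kN·m = 336000 N·m
Substitute:
  sigma = (336000 × 0.0405) / 0.000364
  sigma = 3.738 × 10⁷ Pa
Convert: sigma = 3.738 × 10⁷ Pa = 37.38 MPa
Final answer: sigma = 37.38 MPa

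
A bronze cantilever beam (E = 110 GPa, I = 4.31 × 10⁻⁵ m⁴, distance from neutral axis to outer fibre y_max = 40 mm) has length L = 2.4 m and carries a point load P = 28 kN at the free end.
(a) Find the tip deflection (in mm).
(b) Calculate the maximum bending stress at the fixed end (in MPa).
(a) Tip deflection of a cantilever with an end point load: δ = P·L^3 / (3·E·I). Convert P = 28 kN = 28000 N, E = 110 GPa = 1.1 × 10¹¹ Pa.
  δ = (28000 × 2.4^3) / (3 × (1.1 × 10¹¹) × (4.31 × 10⁻⁵)) = 0.02721 m = 27.21 mm
(b) Maximum bending moment at the fixed end: M = P·L = 28000 × 2.4 = 67200 N·m. Convert y_max = 40 mm = 0.04 m.
  σ = M·y_max / I = (67200 × 0.04) / (4.31 × 10⁻⁵) = 6.237 × 10⁷ Pa = 62.37 MPa
Final answer: (a) δ = 27.21 mm, (b) σ = 62.37 MPa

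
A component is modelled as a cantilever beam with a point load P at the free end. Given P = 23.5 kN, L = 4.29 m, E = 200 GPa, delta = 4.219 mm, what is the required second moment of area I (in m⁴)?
Model: a cantilever beam with a point load P at the free end, so delta = (P·L^3) / (3·E·I).
Solve for I: I = (P·L^3) / (3·delta·E).
Convert to SI units:
  P = 23.5 kN = 23500 N
  E = 200 GPa = 2 × 10¹¹ Pa
  delta = 4.219 mm = 0.004219 m
Substitute:
  I = (23500 × 4.29^3) / (3 × 0.004219 × (2 × 10¹¹))
  I = 0.000733 m⁴
Final answer: I = 0.000733 m⁴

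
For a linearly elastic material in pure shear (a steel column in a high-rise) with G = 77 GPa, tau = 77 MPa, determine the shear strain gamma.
Model: a linearly elastic material in pure shear, so tau = G·gamma.
Solve for gamma: gamma = tau / G.
Convert to SI units:
  G = 77 GPa = 7.7 × 10¹⁰ Pa
  tau = 77 MPa = 7.7 × 10⁷ Pa
Substitute:
  gamma = (7.7 × 10⁷) / (7.7 × 10¹⁰)
  gamma = 0.001
Final answer: gamma = 0.001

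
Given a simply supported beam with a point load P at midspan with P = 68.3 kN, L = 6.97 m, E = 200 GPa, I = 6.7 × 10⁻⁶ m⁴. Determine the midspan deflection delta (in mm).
Model: a simply supported beam with a point load P at midspan, so delta = (P·L^3) / (48·E·I).
Convert to SI units:
  P = 68.3 kN = 68300 N
  E = 200 GPa = 2 × 10¹¹ Pa
Substitute:
  delta = (68300 × 6.97^3) / (48 × (2 × 10¹¹) × (6.7 × 10⁻⁶))
  delta = 0.3596 m
Convert: delta = 0.3596 m = 359.6 mm
Final answer: delta = 359.6 mm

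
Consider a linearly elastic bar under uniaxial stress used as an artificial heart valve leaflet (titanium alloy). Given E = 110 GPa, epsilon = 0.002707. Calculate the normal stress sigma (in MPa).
Model: a linearly elastic bar under uniaxial stress, so sigma = E·epsilon.
Convert to SI units:
  E = 110 GPa = 1.1 × 10¹¹ Pa
Substitute:
  sigma = (1.1 × 10¹¹) × 0.002707
  sigma = 2.978 × 10⁸ Pa
Convert: sigma = 2.978 × 10⁸ Pa = 297.8 MPa
Final answer: sigma = 297.8 MPa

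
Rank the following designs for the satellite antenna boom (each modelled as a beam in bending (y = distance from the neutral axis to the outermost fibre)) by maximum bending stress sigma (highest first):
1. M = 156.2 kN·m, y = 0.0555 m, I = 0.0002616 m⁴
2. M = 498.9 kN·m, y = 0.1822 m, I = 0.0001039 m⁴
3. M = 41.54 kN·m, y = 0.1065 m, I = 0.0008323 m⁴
Model: a beam in bending (y = distance from the neutral axis to the outermost fibre), so sigma = (M·y) / I (SI units).
  Case 1: sigma = (156200 × 0.0555) / 0.0002616 = 3.314 × 10⁷ Pa = 33.14 MPa
  Case 2: sigma = (498900 × 0.1822) / 0.0001039 = 8.749 × 10⁸ Pa = 874.9 MPa
  Case 3: sigma = (41540 × 0.1065) / 0.0008323 = 5.315 × 10⁶ Pa = 5.315 MPa
Ordering: 874.9 MPa (case 2) > 33.14 MPa (case 1) > 5.315 MPa (case 3)
Final answer: 2, 1, 3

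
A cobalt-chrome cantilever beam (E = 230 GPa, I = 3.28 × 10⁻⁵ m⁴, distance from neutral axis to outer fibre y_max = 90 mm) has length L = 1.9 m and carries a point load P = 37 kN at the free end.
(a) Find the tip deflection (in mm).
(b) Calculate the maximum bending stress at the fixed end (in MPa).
(a) Tip deflection of a cantilever with an end point load: δ = P·L^3 / (3·E·I). Convert P = 37 kN = 37000 N, E = 230 GPa = 2.3 × 10¹¹ Pa.
  δ = (37000 × 1.9^3) / (3 × (2.3 × 10¹¹) × (3.28 × 10⁻⁵)) = 0.01121 m = 11.21 mm
(b) Maximum bending moment at the fixed end: M = P·L = 37000 × 1.9 = 70300 N·m. Convert y_max = 90 mm = 0.09 m.
  σ = M·y_max / I = (70300 × 0.09) / (3.28 × 10⁻⁵) = 1.929 × 10⁸ Pa = 192.9 MPa
Final answer: (a) δ = 11.21 mm, (b) σ = 192.9 MPa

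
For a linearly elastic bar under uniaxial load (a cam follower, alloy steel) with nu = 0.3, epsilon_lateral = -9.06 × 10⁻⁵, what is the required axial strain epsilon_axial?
Model: a linearly elastic bar under uniaxial load, so epsilon_lateral = -nu·epsilon_axial.
Solve for epsilon_axial: epsilon_axial = -epsilon_lateral / nu.
Substitute:
  epsilon_axial = -(-9.06 × 10⁻⁵) / 0.3
  epsilon_axial = 0.000302
Final answer: epsilon_axial = 0.000302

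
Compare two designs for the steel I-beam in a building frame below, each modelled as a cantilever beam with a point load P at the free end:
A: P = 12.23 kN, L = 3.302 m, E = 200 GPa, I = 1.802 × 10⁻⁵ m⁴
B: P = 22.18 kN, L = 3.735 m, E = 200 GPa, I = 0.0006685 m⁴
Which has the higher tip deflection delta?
Model: a cantilever beam with a point load P at the free end, so delta = (P·L^3) / (3·E·I) (SI units).
  A: delta = (12230 × 3.302^3) / (3 × (2 × 10¹¹) × (1.802 × 10⁻⁵)) = 0.04072 m = 40.72 mm
  B: delta = (22180 × 3.735^3) / (3 × (2 × 10¹¹) × 0.0006685) = 0.002881 m = 2.881 mm
40.72 mm > 2.881 mm, so A is larger.
Final answer: A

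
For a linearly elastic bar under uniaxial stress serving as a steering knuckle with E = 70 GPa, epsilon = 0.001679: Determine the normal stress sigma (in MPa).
Model: a linearly elastic bar under uniaxial stress, so sigma = E·epsilon.
Convert to SI units:
  E = 70 GPa = 7 × 10¹⁰ Pa
Substitute:
  sigma = (7 × 10¹⁰) × 0.001679
  sigma = 1.175 × 10⁸ Pa
Convert: sigma = 1.175 × 10⁸ Pa = 117.5 MPa
Final answer: sigma = 117.5 MPa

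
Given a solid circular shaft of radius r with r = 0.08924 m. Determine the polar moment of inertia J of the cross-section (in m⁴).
Model: a solid circular shaft of radius r, so J = (π·r^4) / 2.
Substitute:
  J = (π × 0.08924^4) / 2
  J = 9.962 × 10⁻⁵ m⁴
Final answer: J = 9.962 × 10⁻⁵ m⁴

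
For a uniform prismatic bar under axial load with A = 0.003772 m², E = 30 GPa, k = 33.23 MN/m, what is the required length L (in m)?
Model: a uniform prismatic bar under axial load, so k = (A·E) / L.
Solve for L: L = (A·E) / k.
Convert to SI units:
  E = 30 GPa = 3 × 10¹⁰ Pa
  k = 33.23 MN/m = 3.323 × 10⁷ N/m
Substitute:
  L = (0.003772 × (3 × 10¹⁰)) / (3.323 × 10⁷)
  L = 3.405 m
Final answer: L = 3.405 m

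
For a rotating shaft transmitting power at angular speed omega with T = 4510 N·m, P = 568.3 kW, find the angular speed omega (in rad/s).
Model: a rotating shaft transmitting power at angular speed omega, so P = T·omega.
Solve for omega: omega = P / T.
Convert to SI units:
  P = 568.3 kW = 568300 W
Substitute:
  omega = 568300 / 4510
  omega = 126 rad/s
Final answer: omega = 126 rad/s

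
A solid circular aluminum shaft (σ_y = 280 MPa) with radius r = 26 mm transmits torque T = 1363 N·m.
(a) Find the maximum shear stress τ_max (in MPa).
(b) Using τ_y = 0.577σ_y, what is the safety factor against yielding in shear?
(a) For a solid circular shaft, τ_max = T·r/J with J = π·r^4/2, i.e. τ_max = 2·T / (π·r^3). Convert r = 26 mm = 0.026 m.
  τ_max = (2 × 1363) / (π × 0.026^3) = 4.937 × 10⁷ Pa = 49.37 MPa
(b) τ_y = 0.577 × 280 = 161.56 MPa
  SF = τ_y/τ_max = 161.56 / 49.37 = 3.272
Final answer: (a) τ_max = 49.37 MPa, (b) SF = 3.272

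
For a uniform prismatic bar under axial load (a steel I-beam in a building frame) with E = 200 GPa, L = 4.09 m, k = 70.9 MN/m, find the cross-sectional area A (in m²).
Model: a uniform prismatic bar under axial load, so k = (A·E) / L.
Solve for A: A = (k·L) / E.
Convert to SI units:
  E = 200 GPa = 2 × 10¹¹ Pa
  k = 70.9 MN/m = 7.09 × 10⁷ N/m
Substitute:
  A = ((7.09 × 10⁷) × 4.09) / (2 × 10¹¹)
  A = 0.00145 m²
Final answer: A = 0.00145 m²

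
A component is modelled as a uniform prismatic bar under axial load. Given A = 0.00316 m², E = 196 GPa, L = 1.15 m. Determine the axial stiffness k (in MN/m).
Model: a uniform prismatic bar under axial load, so k = (A·E) / L.
Convert to SI units:
  E = 196 GPa = 1.96 × 10¹¹ Pa
Substitute:
  k = (0.00316 × (1.96 × 10¹¹)) / 1.15
  k = 5.386 × 10⁸ N/m
Convert: k = 5.386 × 10⁸ N/m = 538.6 MN/m
Final answer: k = 538.6 MN/m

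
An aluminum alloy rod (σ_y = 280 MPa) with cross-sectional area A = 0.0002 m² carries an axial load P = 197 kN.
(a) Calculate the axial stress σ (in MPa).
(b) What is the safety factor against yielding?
(a) Axial stress σ = P/A. Convert P = 197 kN = 197000 N.
  σ = 197000 / 0.0002 = 9.85 × 10⁸ Pa = 985 MPa
(b) Safety factor SF = σ_y/σ = 280 / 985 = 0.2843
Final answer: (a) σ = 985 MPa, (b) SF = 0.2843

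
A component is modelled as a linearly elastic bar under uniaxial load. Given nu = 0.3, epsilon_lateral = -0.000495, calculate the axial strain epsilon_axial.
Model: a linearly elastic bar under uniaxial load, so epsilon_lateral = -nu·epsilon_axial.
Solve for epsilon_axial: epsilon_axial = -epsilon_lateral / nu.
Substitute:
  epsilon_axial = -(-0.000495) / 0.3
  epsilon_axial = 0.00165
Final answer: epsilon_axial = 0.00165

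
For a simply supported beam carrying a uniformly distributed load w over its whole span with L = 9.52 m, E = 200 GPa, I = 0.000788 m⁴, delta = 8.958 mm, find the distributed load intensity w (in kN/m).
Model: a simply supported beam carrying a uniformly distributed load w over its whole span, so delta = (5·w·L^4) / (384·E·I).
Solve for w: w = (384·delta·E·I) / (5·L^4).
Convert to SI units:
  E = 200 GPa = 2 × 10¹¹ Pa
  delta = 8.958 mm = 0.008958 m
Substitute:
  w = (384 × 0.008958 × (2 × 10¹¹) × 0.000788) / (5 × 9.52^4)
  w = 13200 N/m
Convert: w = 13200 N/m = 13.2 kN/m
Final answer: w = 13.2 kN/m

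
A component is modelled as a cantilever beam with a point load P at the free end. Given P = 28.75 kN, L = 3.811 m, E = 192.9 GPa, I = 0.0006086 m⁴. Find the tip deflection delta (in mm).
Model: a cantilever beam with a point load P at the free end, so delta = (P·L^3) / (3·E·I).
Convert to SI units:
  P = 28.75 kN = 28750 N
  E = 192.9 GPa = 1.929 × 10¹¹ Pa
Substitute:
  delta = (28750 × 3.811^3) / (3 × (1.929 × 10¹¹) × 0.0006086)
  delta = 0.004518 m
Convert: delta = 0.004518 m = 4.518 mm
Final answer: delta = 4.518 mm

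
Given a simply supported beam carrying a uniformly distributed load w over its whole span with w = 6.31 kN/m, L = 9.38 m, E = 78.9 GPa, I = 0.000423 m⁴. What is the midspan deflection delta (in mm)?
Model: a simply supported beam carrying a uniformly distributed load w over its whole span, so delta = (5·w·L^4) / (384·E·I).
Convert to SI units:
  w = 6.31 kN/m = 6310 N/m
  E = 78.9 GPa = 7.89 × 10¹⁰ Pa
Substitute:
  delta = (5 × 6310 × 9.38^4) / (384 × (7.89 × 10¹⁰) × 0.000423)
  delta = 0.01906 m
Convert: delta = 0.01906 m = 19.06 mm
Final answer: delta = 19.06 mm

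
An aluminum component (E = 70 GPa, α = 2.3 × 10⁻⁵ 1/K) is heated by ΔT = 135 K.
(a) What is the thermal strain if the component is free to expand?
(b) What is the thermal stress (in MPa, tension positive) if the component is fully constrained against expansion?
(a) Free thermal strain ε_th = α·ΔT = (2.3 × 10⁻⁵) × 135 = 0.003105
(b) Fully constrained, the expansion is suppressed, so σ = -E·α·ΔT. Convert E = 70 GPa = 7 × 10¹⁰ Pa.
  σ = -(7 × 10¹⁰) × (2.3 × 10⁻⁵) × 135 = -2.174 × 10⁸ Pa = -217.4 MPa (compressive)
Final answer: (a) ε_th = 0.003105, (b) σ = -217.4 MPa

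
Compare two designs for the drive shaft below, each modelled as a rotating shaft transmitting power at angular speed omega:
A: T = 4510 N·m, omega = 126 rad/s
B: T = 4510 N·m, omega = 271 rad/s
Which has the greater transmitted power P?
Model: a rotating shaft transmitting power at angular speed omega, so P = T·omega (SI units).
  A: P = 4510 × 126 = 568300 W = 568.3 kW
  B: P = 4510 × 271 = 1.222 × 10⁶ W = 1222 kW
1222 kW > 568.3 kW, so B is larger.
Final answer: B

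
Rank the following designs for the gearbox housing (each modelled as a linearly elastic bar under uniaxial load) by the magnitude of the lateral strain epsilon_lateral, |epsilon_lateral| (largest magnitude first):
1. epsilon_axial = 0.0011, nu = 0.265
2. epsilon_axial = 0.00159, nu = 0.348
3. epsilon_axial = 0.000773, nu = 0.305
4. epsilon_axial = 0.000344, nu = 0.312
Model: a linearly elastic bar under uniaxial load, so epsilon_lateral = -nu·epsilon_axial (SI units).
  Case 1: epsilon_lateral = -(0.265 × 0.0011) = -0.0002915
  Case 2: epsilon_lateral = -(0.348 × 0.00159) = -0.0005533
  Case 3: epsilon_lateral = -(0.305 × 0.000773) = -0.0002358
  Case 4: epsilon_lateral = -(0.312 × 0.000344) = -0.0001073
Ordering by |epsilon_lateral|: 0.0005533 (case 2) > 0.0002915 (case 1) > 0.0002358 (case 3) > 0.0001073 (case 4)
Final answer: 2, 1, 3, 4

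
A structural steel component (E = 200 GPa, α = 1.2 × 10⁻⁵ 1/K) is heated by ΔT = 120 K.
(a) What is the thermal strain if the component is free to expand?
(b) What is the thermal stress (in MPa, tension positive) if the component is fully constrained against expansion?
(a) Free thermal strain ε_th = α·ΔT = (1.2 × 10⁻⁵) × 120 = 0.00144
(b) Fully constrained, the expansion is suppressed, so σ = -E·α·ΔT. Convert E = 200 GPa = 2 × 10¹¹ Pa.
  σ = -(2 × 10¹¹) × (1.2 × 10⁻⁵) × 120 = -2.88 × 10⁸ Pa = -288 MPa (compressive)
Final answer: (a) ε_th = 0.00144, (b) σ = -288 MPa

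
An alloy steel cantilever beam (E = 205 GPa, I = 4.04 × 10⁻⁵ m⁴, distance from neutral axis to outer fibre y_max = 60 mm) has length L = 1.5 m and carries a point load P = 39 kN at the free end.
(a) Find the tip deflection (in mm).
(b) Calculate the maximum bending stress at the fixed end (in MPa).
(a) Tip deflection of a cantilever with an end point load: δ = P·L^3 / (3·E·I). Convert P = 39 kN = 39000 N, E = 205 GPa = 2.05 × 10¹¹ Pa.
  δ = (39000 × 1.5^3) / (3 × (2.05 × 10¹¹) × (4.04 × 10⁻⁵)) = 0.005298 m = 5.298 mm
(b) Maximum bending moment at the fixed end: M = P·L = 39000 × 1.5 = 58500 N·m. Convert y_max = 60 mm = 0.06 m.
  σ = M·y_max / I = (58500 × 0.06) / (4.04 × 10⁻⁵) = 8.688 × 10⁷ Pa = 86.88 MPa
Final answer: (a) δ = 5.298 mm, (b) σ = 86.88 MPa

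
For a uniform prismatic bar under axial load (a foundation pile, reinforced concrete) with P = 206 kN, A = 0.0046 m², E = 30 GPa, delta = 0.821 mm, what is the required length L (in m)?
Model: a uniform prismatic bar under axial load, so delta = (P·L) / (A·E).
Solve for L: L = (delta·A·E) / P.
Convert to SI units:
  P = 206 kN = 206000 N
  E = 30 GPa = 3 × 10¹⁰ Pa
  delta = 0.821 mm = 0.000821 m
Substitute:
  L = (0.000821 × 0.0046 × (3 × 10¹⁰)) / 206000
  L = 0.55 m
Final answer: L = 0.55 m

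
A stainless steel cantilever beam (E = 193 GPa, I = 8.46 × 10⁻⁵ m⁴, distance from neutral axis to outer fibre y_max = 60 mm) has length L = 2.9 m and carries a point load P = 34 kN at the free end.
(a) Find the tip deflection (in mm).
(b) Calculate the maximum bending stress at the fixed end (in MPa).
(a) Tip deflection of a cantilever with an end point load: δ = P·L^3 / (3·E·I). Convert P = 34 kN = 34000 N, E = 193 GPa = 1.93 × 10¹¹ Pa.
  δ = (34000 × 2.9^3) / (3 × (1.93 × 10¹¹) × (8.46 × 10⁻⁵)) = 0.01693 m = 16.93 mm
(b) Maximum bending moment at the fixed end: M = P·L = 34000 × 2.9 = 98600 N·m. Convert y_max = 60 mm = 0.06 m.
  σ = M·y_max / I = (98600 × 0.06) / (8.46 × 10⁻⁵) = 6.993 × 10⁷ Pa = 69.93 MPa
Final answer: (a) δ = 16.93 mm, (b) σ = 69.93 MPa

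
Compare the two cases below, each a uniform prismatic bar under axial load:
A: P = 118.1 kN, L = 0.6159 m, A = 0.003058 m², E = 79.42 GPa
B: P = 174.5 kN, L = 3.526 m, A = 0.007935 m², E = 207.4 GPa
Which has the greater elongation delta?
Model: a uniform prismatic bar under axial load, so delta = (P·L) / (A·E) (SI units).
  A: delta = (118100 × 0.6159) / (0.003058 × (7.942 × 10¹⁰)) = 0.0002995 m = 0.2995 mm
  B: delta = (174500 × 3.526) / (0.007935 × (2.074 × 10¹¹)) = 0.0003739 m = 0.3739 mm
0.3739 mm > 0.2995 mm, so B is larger.
Final answer: B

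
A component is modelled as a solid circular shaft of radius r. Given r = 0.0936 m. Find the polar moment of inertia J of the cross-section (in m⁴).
Model: a solid circular shaft of radius r, so J = (π·r^4) / 2.
Substitute:
  J = (π × 0.0936^4) / 2
  J = 0.0001206 m⁴
Final answer: J = 0.0001206 m⁴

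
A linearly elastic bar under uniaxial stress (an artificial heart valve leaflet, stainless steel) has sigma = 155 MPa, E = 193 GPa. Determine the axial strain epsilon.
Model: a linearly elastic bar under uniaxial stress, so epsilon = sigma / E.
Convert to SI units:
  sigma = 155 MPa = 1.55 × 10⁸ Pa
  E = 193 GPa = 1.93 × 10¹¹ Pa
Substitute:
  epsilon = (1.55 × 10⁸) / (1.93 × 10¹¹)
  epsilon = 0.0008031
Final answer: epsilon = 0.0008031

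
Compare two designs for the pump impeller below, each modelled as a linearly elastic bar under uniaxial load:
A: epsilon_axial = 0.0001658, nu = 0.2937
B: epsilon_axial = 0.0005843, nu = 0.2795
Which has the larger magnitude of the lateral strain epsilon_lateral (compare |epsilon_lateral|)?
Model: a linearly elastic bar under uniaxial load, so epsilon_lateral = -nu·epsilon_axial (SI units).
  A: epsilon_lateral = -(0.2937 × 0.0001658) = -4.87 × 10⁻⁵
  B: epsilon_lateral = -(0.2795 × 0.0005843) = -0.0001633
|epsilon_lateral|: A = 4.87 × 10⁻⁵, B = 0.0001633, so B is larger in magnitude.
Final answer: B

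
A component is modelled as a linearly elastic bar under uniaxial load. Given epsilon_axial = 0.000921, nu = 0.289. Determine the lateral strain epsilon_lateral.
Model: a linearly elastic bar under uniaxial load, so epsilon_lateral = -nu·epsilon_axial.
Substitute:
  epsilon_lateral = -(0.289 × 0.000921)
  epsilon_lateral = -0.0002662
Final answer: epsilon_lateral = -0.0002662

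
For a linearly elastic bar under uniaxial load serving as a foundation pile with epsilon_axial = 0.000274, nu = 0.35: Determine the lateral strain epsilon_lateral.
Model: a linearly elastic bar under uniaxial load, so epsilon_lateral = -nu·epsilon_axial.
Substitute:
  epsilon_lateral = -(0.35 × 0.000274)
  epsilon_lateral = -9.59 × 10⁻⁵
Final answer: epsilon_lateral = -9.59 × 10⁻⁵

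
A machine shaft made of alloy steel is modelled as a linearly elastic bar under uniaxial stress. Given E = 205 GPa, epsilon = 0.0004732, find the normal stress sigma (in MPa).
Model: a linearly elastic bar under uniaxial stress, so epsilon = sigma / E.
Solve for sigma: sigma = epsilon·E.
Convert to SI units:
  E = 205 GPa = 2.05 × 10¹¹ Pa
Substitute:
  sigma = 0.0004732 × (2.05 × 10¹¹)
  sigma = 9.701 × 10⁷ Pa
Convert: sigma = 9.701 × 10⁷ Pa = 97.01 MPa
Final answer: sigma = 97.01 MPa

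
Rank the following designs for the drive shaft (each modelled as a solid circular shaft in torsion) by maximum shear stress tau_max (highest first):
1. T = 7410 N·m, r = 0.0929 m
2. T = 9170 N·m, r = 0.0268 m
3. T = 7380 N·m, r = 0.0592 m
Model: a solid circular shaft in torsion, so tau_max = (2·T) / (π·r^3) (SI units).
  Case 1: tau_max = (2 × 7410) / (π × 0.0929^3) = 5.884 × 10⁶ Pa = 5.884 MPa
  Case 2: tau_max = (2 × 9170) / (π × 0.0268^3) = 3.033 × 10⁸ Pa = 303.3 MPa
  Case 3: tau_max = (2 × 7380) / (π × 0.0592^3) = 2.264 × 10⁷ Pa = 22.64 MPa
Ordering: 303.3 MPa (case 2) > 22.64 MPa (case 3) > 5.884 MPa (case 1)
Final answer: 2, 3, 1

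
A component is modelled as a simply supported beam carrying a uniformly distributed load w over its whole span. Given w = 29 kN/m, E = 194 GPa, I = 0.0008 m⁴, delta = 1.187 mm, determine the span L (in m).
Model: a simply supported beam carrying a uniformly distributed load w over its whole span, so delta = (5·w·L^4) / (384·E·I).
Solve for L: L = ((384·delta·E·I) / (5·w))^(1/4).
Convert to SI units:
  w = 29 kN/m = 29000 N/m
  E = 194 GPa = 1.94 × 10¹¹ Pa
  delta = 1.187 mm = 0.001187 m
Substitute:
  L = ((384 × 0.001187 × (1.94 × 10¹¹) × 0.0008) / (5 × 29000))^(1/4)
  L = 4.7 m
Final answer: L = 4.7 m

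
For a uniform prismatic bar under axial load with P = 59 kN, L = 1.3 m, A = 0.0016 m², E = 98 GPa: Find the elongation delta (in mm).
Model: a uniform prismatic bar under axial load, so delta = (P·L) / (A·E).
Convert to SI units:
  P = 59 kN = 59000 N
  E = 98 GPa = 9.8 × 10¹⁰ Pa
Substitute:
  delta = (59000 × 1.3) / (0.0016 × (9.8 × 10¹⁰))
  delta = 0.0004892 m
Convert: delta = 0.0004892 m = 0.4892 mm
Final answer: delta = 0.4892 mm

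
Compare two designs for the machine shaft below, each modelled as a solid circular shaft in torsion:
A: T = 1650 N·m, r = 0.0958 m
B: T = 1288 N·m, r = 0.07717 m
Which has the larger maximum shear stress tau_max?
Model: a solid circular shaft in torsion, so tau_max = (2·T) / (π·r^3) (SI units).
  A: tau_max = (2 × 1650) / (π × 0.0958^3) = 1.195 × 10⁶ Pa = 1.195 MPa
  B: tau_max = (2 × 1288) / (π × 0.07717^3) = 1.784 × 10⁶ Pa = 1.784 MPa
1.784 MPa > 1.195 MPa, so B is larger.
Final answer: B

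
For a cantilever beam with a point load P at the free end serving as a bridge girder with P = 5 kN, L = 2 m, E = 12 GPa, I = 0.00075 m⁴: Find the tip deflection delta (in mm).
Model: a cantilever beam with a point load P at the free end, so delta = (P·L^3) / (3·E·I).
Convert to SI units:
  P = 5 kN = 5000 N
  E = 12 GPa = 1.2 × 10¹⁰ Pa
Substitute:
  delta = (5000 × 2^3) / (3 × (1.2 × 10¹⁰) × 0.00075)
  delta = 0.001481 m
Convert: delta = 0.001481 m = 1.481 mm
Final answer: delta = 1.481 mm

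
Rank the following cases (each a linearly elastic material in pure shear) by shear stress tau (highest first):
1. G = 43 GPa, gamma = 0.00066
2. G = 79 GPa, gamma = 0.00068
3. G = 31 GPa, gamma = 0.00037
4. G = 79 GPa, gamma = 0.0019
Model: a linearly elastic material in pure shear, so tau = G·gamma (SI units).
  Case 1: tau = (4.3 × 10¹⁰) × 0.00066 = 2.838 × 10⁷ Pa = 28.38 MPa
  Case 2: tau = (7.9 × 10¹⁰) × 0.00068 = 5.372 × 10⁷ Pa = 53.72 MPa
  Case 3: tau = (3.1 × 10¹⁰) × 0.00037 = 1.147 × 10⁷ Pa = 11.47 MPa
  Case 4: tau = (7.9 × 10¹⁰) × 0.0019 = 1.501 × 10⁸ Pa = 150.1 MPa
Ordering: 150.1 MPa (case 4) > 53.72 MPa (case 2) > 28.38 MPa (case 1) > 11.47 MPa (case 3)
Final answer: 4, 2, 1, 3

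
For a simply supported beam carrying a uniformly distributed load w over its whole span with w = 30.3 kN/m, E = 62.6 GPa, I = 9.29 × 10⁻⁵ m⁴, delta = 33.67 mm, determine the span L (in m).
Model: a simply supported beam carrying a uniformly distributed load w over its whole span, so delta = (5·w·L^4) / (384·E·I).
Solve for L: L = ((384·delta·E·I) / (5·w))^(1/4).
Convert to SI units:
  w = 30.3 kN/m = 30300 N/m
  E = 62.6 GPa = 6.26 × 10¹⁰ Pa
  delta = 33.67 mm = 0.03367 m
Substitute:
  L = ((384 × 0.03367 × (6.26 × 10¹⁰) × (9.29 × 10⁻⁵)) / (5 × 30300))^(1/4)
  L = 4.72 m
Final answer: L = 4.72 m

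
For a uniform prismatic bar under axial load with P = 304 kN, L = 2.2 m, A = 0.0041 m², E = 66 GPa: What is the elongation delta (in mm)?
Model: a uniform prismatic bar under axial load, so delta = (P·L) / (A·E).
Convert to SI units:
  P = 304 kN = 304000 N
  E = 66 GPa = 6.6 × 10¹⁰ Pa
Substitute:
  delta = (304000 × 2.2) / (0.0041 × (6.6 × 10¹⁰))
  delta = 0.002472 m
Convert: delta = 0.002472 m = 2.472 mm
Final answer: delta = 2.472 mm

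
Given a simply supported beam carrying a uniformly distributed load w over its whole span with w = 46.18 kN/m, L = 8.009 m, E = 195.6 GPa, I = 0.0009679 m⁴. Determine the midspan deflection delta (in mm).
Model: a simply supported beam carrying a uniformly distributed load w over its whole span, so delta = (5·w·L^4) / (384·E·I).
Convert to SI units:
  w = 46.18 kN/m = 46180 N/m
  E = 195.6 GPa = 1.956 × 10¹¹ Pa
Substitute:
  delta = (5 × 46180 × 8.009^4) / (384 × (1.956 × 10¹¹) × 0.0009679)
  delta = 0.01307 m
Convert: delta = 0.01307 m = 13.07 mm
Final answer: delta = 13.07 mm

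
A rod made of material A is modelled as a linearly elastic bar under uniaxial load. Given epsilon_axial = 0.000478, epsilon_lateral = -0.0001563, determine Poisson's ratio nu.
Model: a linearly elastic bar under uniaxial load, so epsilon_lateral = -nu·epsilon_axial.
Solve for nu: nu = -epsilon_lateral / epsilon_axial.
Substitute:
  nu = -(-0.0001563) / 0.000478
  nu = 0.327
Final answer: nu = 0.327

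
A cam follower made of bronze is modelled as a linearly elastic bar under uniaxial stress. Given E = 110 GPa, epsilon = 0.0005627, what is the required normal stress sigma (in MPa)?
Model: a linearly elastic bar under uniaxial stress, so epsilon = sigma / E.
Solve for sigma: sigma = epsilon·E.
Convert to SI units:
  E = 110 GPa = 1.1 × 10¹¹ Pa
Substitute:
  sigma = 0.0005627 × (1.1 × 10¹¹)
  sigma = 6.19 × 10⁷ Pa
Convert: sigma = 6.19 × 10⁷ Pa = 61.9 MPa
Final answer: sigma = 61.9 MPa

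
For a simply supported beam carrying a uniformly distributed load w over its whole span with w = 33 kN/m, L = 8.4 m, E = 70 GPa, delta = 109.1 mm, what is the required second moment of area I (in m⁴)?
Model: a simply supported beam carrying a uniformly distributed load w over its whole span, so delta = (5·w·L^4) / (384·E·I).
Solve for I: I = (5·w·L^4) / (384·delta·E).
Convert to SI units:
  w = 33 kN/m = 33000 N/m
  E = 70 GPa = 7 × 10¹⁰ Pa
  delta = 109.1 mm = 0.1091 m
Substitute:
  I = (5 × 33000 × 8.4^4) / (384 × 0.1091 × (7 × 10¹⁰))
  I = 0.0002801 m⁴
Final answer: I = 0.0002801 m⁴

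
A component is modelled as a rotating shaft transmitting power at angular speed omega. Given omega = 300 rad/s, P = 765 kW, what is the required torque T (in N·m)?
Model: a rotating shaft transmitting power at angular speed omega, so P = T·omega.
Solve for T: T = P / omega.
Convert to SI units:
  P = 765 kW = 765000 W
Substitute:
  T = 765000 / 300
  T = 2550 N·m
Final answer: T = 2550 N·m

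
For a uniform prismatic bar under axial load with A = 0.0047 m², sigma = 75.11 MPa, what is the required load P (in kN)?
Model: a uniform prismatic bar under axial load, so sigma = P / A.
Solve for P: P = sigma·A.
Convert to SI units:
  sigma = 75.11 MPa = 7.511 × 10⁷ Pa
Substitute:
  P = (7.511 × 10⁷) × 0.0047
  P = 353000 N
Convert: P = 353000 N = 353 kN
Final answer: P = 353 kN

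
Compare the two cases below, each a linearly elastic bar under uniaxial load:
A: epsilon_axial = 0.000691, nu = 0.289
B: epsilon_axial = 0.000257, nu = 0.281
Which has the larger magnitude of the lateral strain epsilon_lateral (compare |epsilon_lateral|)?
Model: a linearly elastic bar under uniaxial load, so epsilon_lateral = -nu·epsilon_axial (SI units).
  A: epsilon_lateral = -(0.289 × 0.000691) = -0.0001997
  B: epsilon_lateral = -(0.281 × 0.000257) = -7.222 × 10⁻⁵
|epsilon_lateral|: A = 0.0001997, B = 7.222 × 10⁻⁵, so A is larger in magnitude.
Final answer: A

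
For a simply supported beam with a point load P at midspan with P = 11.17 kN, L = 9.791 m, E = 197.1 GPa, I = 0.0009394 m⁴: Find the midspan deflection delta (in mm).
Model: a simply supported beam with a point load P at midspan, so delta = (P·L^3) / (48·E·I).
Convert to SI units:
  P = 11.17 kN = 11170 N
  E = 197.1 GPa = 1.971 × 10¹¹ Pa
Substitute:
  delta = (11170 × 9.791^3) / (48 × (1.971 × 10¹¹) × 0.0009394)
  delta = 0.00118 m
Convert: delta = 0.00118 m = 1.18 mm
Final answer: delta = 1.18 mm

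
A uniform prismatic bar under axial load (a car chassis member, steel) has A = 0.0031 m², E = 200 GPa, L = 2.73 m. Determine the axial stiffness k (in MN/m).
Model: a uniform prismatic bar under axial load, so k = (A·E) / L.
Convert to SI units:
  E = 200 GPa = 2 × 10¹¹ Pa
Substitute:
  k = (0.0031 × (2 × 10¹¹)) / 2.73
  k = 2.271 × 10⁸ N/m
Convert: k = 2.271 × 10⁸ N/m = 227.1 MN/m
Final answer: k = 227.1 MN/m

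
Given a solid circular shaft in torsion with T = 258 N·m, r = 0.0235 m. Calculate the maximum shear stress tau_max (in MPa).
Model: a solid circular shaft in torsion, so tau_max = (2·T) / (π·r^3).
Substitute:
  tau_max = (2 × 258) / (π × 0.0235^3)
  tau_max = 1.266 × 10⁷ Pa
Convert: tau_max = 1.266 × 10⁷ Pa = 12.66 MPa
Final answer: tau_max = 12.66 MPa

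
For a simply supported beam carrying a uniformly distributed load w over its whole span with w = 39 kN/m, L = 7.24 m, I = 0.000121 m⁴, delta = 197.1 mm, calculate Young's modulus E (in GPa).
Model: a simply supported beam carrying a uniformly distributed load w over its whole span, so delta = (5·w·L^4) / (384·E·I).
Solve for E: E = (5·w·L^4) / (384·delta·I).
Convert to SI units:
  w = 39 kN/m = 39000 N/m
  delta = 197.1 mm = 0.1971 m
Substitute:
  E = (5 × 39000 × 7.24^4) / (384 × 0.1971 × 0.000121)
  E = 5.85 × 10¹⁰ Pa
Convert: E = 5.85 × 10¹⁰ Pa = 58.5 GPa
Final answer: E = 58.5 GPa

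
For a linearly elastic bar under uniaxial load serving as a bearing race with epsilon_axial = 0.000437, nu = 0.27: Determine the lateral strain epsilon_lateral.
Model: a linearly elastic bar under uniaxial load, so epsilon_lateral = -nu·epsilon_axial.
Substitute:
  epsilon_lateral = -(0.27 × 0.000437)
  epsilon_lateral = -0.000118
Final answer: epsilon_lateral = -0.000118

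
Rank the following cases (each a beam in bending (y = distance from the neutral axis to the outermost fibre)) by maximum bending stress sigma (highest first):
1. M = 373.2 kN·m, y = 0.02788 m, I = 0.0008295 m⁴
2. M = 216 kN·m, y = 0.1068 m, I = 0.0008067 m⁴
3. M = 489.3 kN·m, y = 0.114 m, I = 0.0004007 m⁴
Model: a beam in bending (y = distance from the neutral axis to the outermost fibre), so sigma = (M·y) / I (SI units).
  Case 1: sigma = (373200 × 0.02788) / 0.0008295 = 1.254 × 10⁷ Pa = 12.54 MPa
  Case 2: sigma = (216000 × 0.1068) / 0.0008067 = 2.86 × 10⁷ Pa = 28.6 MPa
  Case 3: sigma = (489300 × 0.114) / 0.0004007 = 1.392 × 10⁸ Pa = 139.2 MPa
Ordering: 139.2 MPa (case 3) > 28.6 MPa (case 2) > 12.54 MPa (case 1)
Final answer: 3, 2, 1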